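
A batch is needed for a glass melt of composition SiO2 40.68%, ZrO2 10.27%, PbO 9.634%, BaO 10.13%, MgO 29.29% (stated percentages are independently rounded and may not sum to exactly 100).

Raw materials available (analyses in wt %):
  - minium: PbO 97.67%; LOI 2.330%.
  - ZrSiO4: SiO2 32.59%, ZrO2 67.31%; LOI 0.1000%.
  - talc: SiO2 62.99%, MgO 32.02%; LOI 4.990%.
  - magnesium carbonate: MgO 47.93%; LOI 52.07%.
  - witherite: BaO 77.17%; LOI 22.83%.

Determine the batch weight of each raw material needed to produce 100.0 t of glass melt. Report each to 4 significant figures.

Intermediates are printed rounded to four significant digits in the printout; all internal work maintains full float precision at every stage — each reported number includes exactly one rounding. Derived quantities, which include the five compositions, ignition loss, yield, totals, net glass mass, are carried in exact precision, exactly as shown in question or answer, from the weighed amounts for 100.0 t of glass.
Target oxide masses per 100.0 t glass melt:
  SiO2: 40.68% × 100.0 = 40.68 t
  ZrO2: 10.27% × 100.0 = 10.27 t
  PbO: 9.634% × 100.0 = 9.634 t
  BaO: 10.13% × 100.0 = 10.13 t
  MgO: 29.29% × 100.0 = 29.29 t
Per-oxide balance check applying the batch weights above, versus the basis set out (every target is met by its sum up to rounding of the answer):
  SiO2: 15.26·0.3259 + 56.69·0.6299 = 40.68 t (target 40.68 t)
  ZrO2: 15.26·0.6731 = 10.27 t (target 10.27 t)
  PbO: 9.864·0.9767 = 9.634 t (target 9.634 t)
  BaO: 13.13·0.7717 = 10.13 t (target 10.13 t)
  MgO: 56.69·0.3202 + 23.24·0.4793 = 29.29 t (target 29.29 t)
Glass-mass closure: total charge less LOI = 100.0 t (oxide target masses add up to 100.0 t; basis as stated: 100.0 t — gaps are rounding artifacts).
Whole-batch sum: Σ batch = 118.2 t; LOI loss = Σ batch·LOI = 18.17 t; yield = glass ÷ total batch = 84.62%.

Batch per 100.0 t glass melt:
  minium: 9.864 t
  ZrSiO4: 15.26 t
  talc: 56.69 t
  magnesium carbonate: 23.24 t
  witherite: 13.13 t
Total batch = 118.2 t; LOI loss = 18.17 t; yield = 84.62%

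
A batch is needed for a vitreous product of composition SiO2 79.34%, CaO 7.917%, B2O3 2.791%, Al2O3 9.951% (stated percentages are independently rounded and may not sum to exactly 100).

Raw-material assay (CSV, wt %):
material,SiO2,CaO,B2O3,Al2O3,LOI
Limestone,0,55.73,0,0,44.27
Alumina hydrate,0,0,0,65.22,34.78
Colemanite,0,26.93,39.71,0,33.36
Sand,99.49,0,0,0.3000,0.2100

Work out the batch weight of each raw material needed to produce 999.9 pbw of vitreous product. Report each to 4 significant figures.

Batch per 999.9 pbw vitreous product:
  Limestone: 108.1 pbw
  Alumina hydrate: 148.9 pbw
  Colemanite: 70.28 pbw
  Sand: 797.4 pbw
Total batch = 1125 pbw; LOI loss = 124.8 pbw; yield = 88.91%

Mid-chain values are displayed rounded to four significant digits alongside each step; each numeric step maintains exact precision at each step — each reported number is rounded exactly once; all derived quantities are computed in full float precision (glass mass, the yield, four oxide percentages, totals, LOI) from the weighed amounts at 999.9 pbw of glass as quoted within problem or answer.
Target masses of each oxide per 999.9 pbw vitreous product:
  SiO2: 79.34% × 999.9 = 793.3 pbw
  CaO: 7.917% × 999.9 = 79.16 pbw
  B2O3: 2.791% × 999.9 = 27.91 pbw
  Al2O3: 9.951% × 999.9 = 99.50 pbw
Sums-versus-targets review on the weights just shown, on the stated basis (each sum matches its target mass once rounding is allowed for):
  SiO2: 797.4·0.9949 = 793.3 pbw (target 793.3 pbw)
  CaO: 108.1·0.5573 + 70.28·0.2693 = 79.17 pbw (target 79.16 pbw)
  B2O3: 70.28·0.3971 = 27.91 pbw (target 27.91 pbw)
  Al2O3: 148.9·0.6522 + 797.4·0.003000 = 99.50 pbw (target 99.50 pbw)
Consistency of the glass mass: whole batch net of LOI = 999.9 pbw (the Σ of target masses is 999.9 pbw; with the basis standing at 999.9 pbw — any gap is answer rounding).
Adding the batch up: Σ batch = 1125 pbw; ignition loss, Σ(batch × LOI) = 124.8 pbw; yield: glass divided by total = 88.91%.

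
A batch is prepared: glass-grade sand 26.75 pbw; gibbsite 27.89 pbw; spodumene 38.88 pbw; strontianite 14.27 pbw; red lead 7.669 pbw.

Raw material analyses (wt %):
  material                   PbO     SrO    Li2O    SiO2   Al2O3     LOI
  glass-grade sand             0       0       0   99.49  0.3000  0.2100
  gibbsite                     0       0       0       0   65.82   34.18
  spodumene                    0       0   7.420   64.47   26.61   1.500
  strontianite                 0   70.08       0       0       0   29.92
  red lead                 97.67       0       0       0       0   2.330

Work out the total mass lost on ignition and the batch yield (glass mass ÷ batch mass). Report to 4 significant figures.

Every computation maintains full float precision from first step to last — working values are printed rounded off to 4 significant figures alongside each step; a single rounding produces every reported result. Derived quantities (the five compositions, the yield, ignition loss, glass mass, the totals) are computed at exact precision from the batch weights at 100.8 pbw of glass as quoted within the problem or the answer.
Each material's LOI contribution:
  glass-grade sand: 26.75 × 0.002100 = 0.05617 pbw
  gibbsite: 27.89 × 0.3418 = 9.533 pbw
  spodumene: 38.88 × 0.01500 = 0.5832 pbw
  strontianite: 14.27 × 0.2992 = 4.270 pbw
  red lead: 7.669 × 0.02330 = 0.1787 pbw
Total LOI = 14.62 pbw
Glass = batch − LOI = 115.5 − 14.62 = 100.8 pbw

LOI loss = 14.62 pbw; glass = 100.8 pbw; yield = 87.34%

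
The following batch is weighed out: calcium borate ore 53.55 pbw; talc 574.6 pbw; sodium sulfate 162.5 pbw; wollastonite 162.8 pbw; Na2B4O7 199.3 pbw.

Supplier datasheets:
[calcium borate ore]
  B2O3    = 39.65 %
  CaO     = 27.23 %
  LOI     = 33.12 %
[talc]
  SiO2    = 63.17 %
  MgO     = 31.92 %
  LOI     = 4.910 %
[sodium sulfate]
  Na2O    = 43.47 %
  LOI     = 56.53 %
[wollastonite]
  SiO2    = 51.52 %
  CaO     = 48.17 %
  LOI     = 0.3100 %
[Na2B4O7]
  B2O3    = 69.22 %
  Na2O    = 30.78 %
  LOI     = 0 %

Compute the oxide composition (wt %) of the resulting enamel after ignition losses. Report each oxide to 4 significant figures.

Glass mass = 1014 pbw (batch 1153 − LOI 138.3).
Composition: B2O3 15.69%, Na2O 13.01%, SiO2 44.05%, CaO 9.168%, MgO 18.08%

Every computation maintains full float precision in all steps — in-progress results are shown (rounded to 4 significant digits) within the worked lines; a single rounding yields each reported number. The derived quantities, including glass mass, five oxide percentages, totals, the yield, LOI, are rebuilt starting from the weights for 1014 pbw of glass at full precision, as quoted within the problem or the answer.
Oxide masses out of the charge:
  B2O3: 53.55·0.3965 + 199.3·0.6922 = 159.2 pbw
  Na2O: 162.5·0.4347 + 199.3·0.3078 = 132.0 pbw
  SiO2: 574.6·0.6317 + 162.8·0.5152 = 446.8 pbw
  CaO: 53.55·0.2723 + 162.8·0.4817 = 93.00 pbw
  MgO: 574.6·0.3192 = 183.4 pbw
LOI: 53.55·0.3312 + 574.6·0.04910 + 162.5·0.5653 + 162.8·0.003100 = 138.3 pbw
Net of LOI, the glass mass = 1153 − 138.3 = 1014 pbw (the oxide masses sum to this)
oxide / glass × 100 gives the wt %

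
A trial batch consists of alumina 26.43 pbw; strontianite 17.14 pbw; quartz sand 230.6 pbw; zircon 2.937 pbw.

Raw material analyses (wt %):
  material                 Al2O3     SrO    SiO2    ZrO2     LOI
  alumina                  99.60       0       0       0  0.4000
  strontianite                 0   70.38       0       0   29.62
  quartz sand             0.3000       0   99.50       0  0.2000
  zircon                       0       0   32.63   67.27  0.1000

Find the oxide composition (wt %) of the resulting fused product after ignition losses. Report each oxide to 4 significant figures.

Glass mass = 271.5 pbw (batch 277.1 − LOI 5.647).
Composition: Al2O3 9.952%, SrO 4.444%, SiO2 84.88%, ZrO2 0.7278%

Full precision is kept at all times; intermediates are shown rounded to four significant figures between the steps; a single rounding yields each reported value. All derived quantities are rebuilt in full precision (yield, net glass mass, LOI, the totals, the four compositions) from the weighed amounts at 271.5 pbw of glass precisely as stated by question or answer.
Per-oxide mass from batch:
  Al2O3: 26.43·0.9960 + 230.6·0.003000 = 27.02 pbw
  SrO: 17.14·0.7038 = 12.06 pbw
  SiO2: 230.6·0.9950 + 2.937·0.3263 = 230.4 pbw
  ZrO2: 2.937·0.6727 = 1.976 pbw
LOI: 26.43·0.004000 + 17.14·0.2962 + 230.6·0.002000 + 2.937·0.001000 = 5.647 pbw
Glass mass = batch − LOI = 277.1 − 5.647 = 271.5 pbw (matching Σ of the oxides)
wt % = oxide mass / glass mass × 100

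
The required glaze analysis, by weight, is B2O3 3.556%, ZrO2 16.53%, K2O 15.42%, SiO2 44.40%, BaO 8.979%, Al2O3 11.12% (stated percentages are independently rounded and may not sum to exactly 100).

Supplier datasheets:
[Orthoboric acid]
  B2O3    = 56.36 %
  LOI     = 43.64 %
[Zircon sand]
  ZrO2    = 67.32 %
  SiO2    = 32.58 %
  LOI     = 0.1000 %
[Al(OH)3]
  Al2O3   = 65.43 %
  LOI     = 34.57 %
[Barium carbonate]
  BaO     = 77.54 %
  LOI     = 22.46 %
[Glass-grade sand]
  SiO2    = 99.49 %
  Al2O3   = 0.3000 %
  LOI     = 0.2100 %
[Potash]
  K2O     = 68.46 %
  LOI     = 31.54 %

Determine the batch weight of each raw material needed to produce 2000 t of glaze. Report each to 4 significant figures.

Batch per 2000 t glaze:
  Orthoboric acid: 126.2 t
  Zircon sand: 491.1 t
  Al(OH)3: 336.6 t
  Barium carbonate: 231.6 t
  Glass-grade sand: 731.7 t
  Potash: 450.5 t
Total batch = 2368 t; LOI loss = 367.6 t; yield = 84.48%

Mid-chain values are displayed rounded to four significant digits alongside each step. Full float precision is maintained through the solve — a single rounding finalizes every reported result — the derived quantities (ignition loss, the totals, yield, net glass mass, the six compositions) are rebuilt in full precision starting from the weights per 2000 t of glass as quoted within either problem or answer.
The oxide mass targets at 2000 t glaze:
  B2O3: 3.556% × 2000 = 71.12 t
  ZrO2: 16.53% × 2000 = 330.6 t
  K2O: 15.42% × 2000 = 308.4 t
  SiO2: 44.40% × 2000 = 888.0 t
  BaO: 8.979% × 2000 = 179.6 t
  Al2O3: 11.12% × 2000 = 222.4 t
Sums-versus-targets review using the reported weights, under the basis named above (sums match the target masses up to rounding of the answer):
  B2O3: 126.2·0.5636 = 71.13 t (target 71.12 t)
  ZrO2: 491.1·0.6732 = 330.6 t (target 330.6 t)
  K2O: 450.5·0.6846 = 308.4 t (target 308.4 t)
  SiO2: 491.1·0.3258 + 731.7·0.9949 = 888.0 t (target 888.0 t)
  BaO: 231.6·0.7754 = 179.6 t (target 179.6 t)
  Al2O3: 336.6·0.6543 + 731.7·0.003000 = 222.4 t (target 222.4 t)
Consistency of the glass mass: the batch minus its LOI: 2000 t (targets for the oxides total 2000 t; stated basis 2000 t — deltas are rounding alone).
Summing the batch: Σ batch = 2368 t; LOI loss = Σ batch·LOI = 367.6 t; the yield ratio, glass ÷ batch: 84.48%.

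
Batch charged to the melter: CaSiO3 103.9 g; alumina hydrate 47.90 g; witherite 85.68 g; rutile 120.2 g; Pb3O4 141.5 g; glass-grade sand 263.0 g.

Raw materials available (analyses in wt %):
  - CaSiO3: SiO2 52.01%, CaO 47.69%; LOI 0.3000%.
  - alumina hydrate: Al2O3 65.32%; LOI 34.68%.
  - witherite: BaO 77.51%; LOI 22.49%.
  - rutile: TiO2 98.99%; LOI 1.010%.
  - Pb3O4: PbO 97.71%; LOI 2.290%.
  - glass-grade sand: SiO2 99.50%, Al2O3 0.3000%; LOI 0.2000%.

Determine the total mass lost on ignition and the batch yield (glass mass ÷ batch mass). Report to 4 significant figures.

LOI loss = 41.17 g; glass = 721.0 g; yield = 94.60%

The working math runs at full float precision through every step — values along the way are printed with 4-significant-figure rounding in the printout; every reported figure is rounded only once; the derived quantities are re-derived at exact precision (totals, six oxide percentages, net glass mass, ignition loss, the yield) from the batch weights for 721.0 g of glass, as given in either problem or answer.
Each material's LOI contribution:
  CaSiO3: 103.9 × 0.003000 = 0.3117 g
  alumina hydrate: 47.90 × 0.3468 = 16.61 g
  witherite: 85.68 × 0.2249 = 19.27 g
  rutile: 120.2 × 0.01010 = 1.214 g
  Pb3O4: 141.5 × 0.02290 = 3.240 g
  glass-grade sand: 263.0 × 0.002000 = 0.5260 g
Total LOI = 41.17 g
Glass = batch − LOI = 762.2 − 41.17 = 721.0 g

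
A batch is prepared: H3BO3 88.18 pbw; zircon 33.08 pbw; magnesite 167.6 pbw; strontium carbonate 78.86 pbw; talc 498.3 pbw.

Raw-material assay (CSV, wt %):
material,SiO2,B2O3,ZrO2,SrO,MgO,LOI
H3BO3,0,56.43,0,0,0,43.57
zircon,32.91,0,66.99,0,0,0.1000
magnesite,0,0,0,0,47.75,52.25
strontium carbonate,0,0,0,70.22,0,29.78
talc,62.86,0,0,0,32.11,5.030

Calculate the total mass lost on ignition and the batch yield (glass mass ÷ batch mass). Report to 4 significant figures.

The whole derivation carries exact precision at every stage. In-progress results appear, rounded to four significant digits, as written — every reported result is rounded a single time — all derived quantities, which include yield, LOI, glass mass, the five compositions, totals, are re-derived at exact precision, as they appear in the problem or the answer, from the batch weights per 691.4 pbw of glass.
Per-material ignition loss:
  H3BO3: 88.18 × 0.4357 = 38.42 pbw
  zircon: 33.08 × 0.001000 = 0.03308 pbw
  magnesite: 167.6 × 0.5225 = 87.57 pbw
  strontium carbonate: 78.86 × 0.2978 = 23.48 pbw
  talc: 498.3 × 0.05030 = 25.06 pbw
Total LOI = 174.6 pbw
Glass = batch − LOI = 866.0 − 174.6 = 691.4 pbw

LOI loss = 174.6 pbw; glass = 691.4 pbw; yield = 79.84%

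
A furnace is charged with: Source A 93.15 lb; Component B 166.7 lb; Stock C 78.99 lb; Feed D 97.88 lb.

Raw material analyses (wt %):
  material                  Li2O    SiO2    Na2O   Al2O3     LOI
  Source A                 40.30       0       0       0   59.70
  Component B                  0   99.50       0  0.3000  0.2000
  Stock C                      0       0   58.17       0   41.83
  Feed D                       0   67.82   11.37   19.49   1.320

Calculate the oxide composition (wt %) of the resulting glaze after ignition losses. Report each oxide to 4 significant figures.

Glass mass = 346.4 lb (batch 436.7 − LOI 90.28).
Composition: Li2O 10.84%, SiO2 67.04%, Na2O 16.48%, Al2O3 5.651%

All arithmetic carries exact precision in every operation — values along the way appear rounded off to 4 significant figures on the page; exactly one rounding lands on every reported result. The derived quantities (the totals, four oxide percentages, ignition loss, yield, glass mass) are rebuilt in full float precision from the weighed amounts per 346.4 lb of glass exactly as shown in either problem or answer.
Oxide masses out of the charge:
  Li2O: 93.15·0.4030 = 37.54 lb
  SiO2: 166.7·0.9950 + 97.88·0.6782 = 232.2 lb
  Na2O: 78.99·0.5817 + 97.88·0.1137 = 57.08 lb
  Al2O3: 166.7·0.003000 + 97.88·0.1949 = 19.58 lb
LOI: 93.15·0.5970 + 166.7·0.002000 + 78.99·0.4183 + 97.88·0.01320 = 90.28 lb
batch − LOI leaves glass = 436.7 − 90.28 = 346.4 lb (= the summed oxide contributions)
wt % = 100 × oxide mass / glass mass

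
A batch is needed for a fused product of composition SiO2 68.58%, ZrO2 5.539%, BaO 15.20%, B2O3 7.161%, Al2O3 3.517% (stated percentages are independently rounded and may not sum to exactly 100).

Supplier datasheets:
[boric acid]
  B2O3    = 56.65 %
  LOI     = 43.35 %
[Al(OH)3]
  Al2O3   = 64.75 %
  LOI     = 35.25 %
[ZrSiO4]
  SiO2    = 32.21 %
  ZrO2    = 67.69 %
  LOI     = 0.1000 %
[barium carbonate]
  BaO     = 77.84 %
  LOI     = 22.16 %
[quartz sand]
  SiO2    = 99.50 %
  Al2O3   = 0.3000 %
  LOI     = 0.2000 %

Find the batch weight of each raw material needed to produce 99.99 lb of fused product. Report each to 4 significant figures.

Working values are displayed, rounded to four significant figures, alongside each step. The working math carries exact precision end to end; every reported value carries a single rounding. Derived quantities, which include glass mass, the five compositions, yield, ignition loss, totals, are carried at full precision, exactly as printed in either problem or answer, from the batch weights on 99.99 lb of glass.
Target masses of each oxide per 99.99 lb fused product:
  SiO2: 68.58% × 99.99 = 68.57 lb
  ZrO2: 5.539% × 99.99 = 5.538 lb
  BaO: 15.20% × 99.99 = 15.20 lb
  B2O3: 7.161% × 99.99 = 7.160 lb
  Al2O3: 3.517% × 99.99 = 3.517 lb
Balance tally, oxide-wise, using the reported weights, for the quoted basis mass (sums match the target masses exact up to rounding of places):
  SiO2: 8.182·0.3221 + 66.27·0.9950 = 68.57 lb (target 68.57 lb)
  ZrO2: 8.182·0.6769 = 5.538 lb (target 5.538 lb)
  BaO: 19.53·0.7784 = 15.20 lb (target 15.20 lb)
  B2O3: 12.64·0.5665 = 7.161 lb (target 7.160 lb)
  Al2O3: 5.124·0.6475 + 66.27·0.003000 = 3.517 lb (target 3.517 lb)
Glass-mass sanity pass: Σ batch − LOI loss = 99.99 lb (summing oxide targets gives 99.99 lb; basis as stated: 99.99 lb — any gap is answer rounding).
Whole-batch sum: Σ batch = 111.7 lb; loss to ignition Σ batch·LOI = 11.75 lb; as yield: glass ÷ batch → 89.48%.

Batch per 99.99 lb fused product:
  boric acid: 12.64 lb
  Al(OH)3: 5.124 lb
  ZrSiO4: 8.182 lb
  barium carbonate: 19.53 lb
  quartz sand: 66.27 lb
Total batch = 111.7 lb; LOI loss = 11.75 lb; yield = 89.48%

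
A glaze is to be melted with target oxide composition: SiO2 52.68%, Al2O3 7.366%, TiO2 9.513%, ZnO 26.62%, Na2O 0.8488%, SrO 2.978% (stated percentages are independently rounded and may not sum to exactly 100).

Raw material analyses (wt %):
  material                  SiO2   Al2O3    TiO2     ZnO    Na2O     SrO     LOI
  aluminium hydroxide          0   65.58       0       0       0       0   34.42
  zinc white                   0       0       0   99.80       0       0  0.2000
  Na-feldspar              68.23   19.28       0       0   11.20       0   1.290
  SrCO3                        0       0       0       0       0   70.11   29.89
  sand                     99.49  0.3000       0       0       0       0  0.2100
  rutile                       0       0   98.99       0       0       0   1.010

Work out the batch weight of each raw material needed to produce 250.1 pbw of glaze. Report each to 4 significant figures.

The working math carries exact precision end to end. Rounding to four significant figures applies to every in-between result as shown; every reported value undergoes a single rounding. The derived quantities (ignition loss, net glass mass, totals, yield, the six compositions) are re-derived starting from the weights for 250.1 pbw of glass in full float precision exactly as shown in problem or answer.
Per-oxide target masses for 250.1 pbw glaze:
  SiO2: 52.68% × 250.1 = 131.8 pbw
  Al2O3: 7.366% × 250.1 = 18.42 pbw
  TiO2: 9.513% × 250.1 = 23.79 pbw
  ZnO: 26.62% × 250.1 = 66.58 pbw
  Na2O: 0.8488% × 250.1 = 2.123 pbw
  SrO: 2.978% × 250.1 = 7.448 pbw
Mass-balance tally per oxide from the weights as reported, per the basis as stated (oxide sums agree with the targets inside rounding margins):
  SiO2: 18.95·0.6823 + 119.4·0.9949 = 131.7 pbw (target 131.8 pbw)
  Al2O3: 21.97·0.6558 + 18.95·0.1928 + 119.4·0.003000 = 18.42 pbw (target 18.42 pbw)
  TiO2: 24.03·0.9899 = 23.79 pbw (target 23.79 pbw)
  ZnO: 66.71·0.9980 = 66.58 pbw (target 66.58 pbw)
  Na2O: 18.95·0.1120 = 2.122 pbw (target 2.123 pbw)
  SrO: 10.62·0.7011 = 7.446 pbw (target 7.448 pbw)
Consistency of the glass mass: net batch after ignition = 250.1 pbw (targets for the oxides total 250.1 pbw; against the stated basis, 250.1 pbw — differing by rounding only).
Whole-batch sum: Σ batch = 261.7 pbw; LOI removed, Σ of batch·LOI: 11.61 pbw; the yield ratio, glass ÷ batch: 95.56%.

Batch per 250.1 pbw glaze:
  aluminium hydroxide: 21.97 pbw
  zinc white: 66.71 pbw
  Na-feldspar: 18.95 pbw
  SrCO3: 10.62 pbw
  sand: 119.4 pbw
  rutile: 24.03 pbw
Total batch = 261.7 pbw; LOI loss = 11.61 pbw; yield = 95.56%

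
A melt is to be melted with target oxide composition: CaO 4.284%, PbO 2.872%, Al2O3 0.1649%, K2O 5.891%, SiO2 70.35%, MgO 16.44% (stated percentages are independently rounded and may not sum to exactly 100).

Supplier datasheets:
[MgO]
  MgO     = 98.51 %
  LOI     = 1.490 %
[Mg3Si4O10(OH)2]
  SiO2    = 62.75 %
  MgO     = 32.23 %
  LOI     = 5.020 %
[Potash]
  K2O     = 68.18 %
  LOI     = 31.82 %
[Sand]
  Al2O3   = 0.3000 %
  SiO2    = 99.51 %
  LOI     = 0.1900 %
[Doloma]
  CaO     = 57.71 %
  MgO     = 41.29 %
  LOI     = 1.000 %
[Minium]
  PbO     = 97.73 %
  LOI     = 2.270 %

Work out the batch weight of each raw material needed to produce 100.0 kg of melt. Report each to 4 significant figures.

Batch per 100.0 kg melt:
  MgO: 5.416 kg
  Mg3Si4O10(OH)2: 24.94 kg
  Potash: 8.640 kg
  Sand: 54.97 kg
  Doloma: 7.423 kg
  Minium: 2.939 kg
Total batch = 104.3 kg; LOI loss = 4.327 kg; yield = 95.85%

The intermediate values are printed rounded to 4 significant digits in the printout. Each numeric step runs at full float precision in every operation — each reported value sees exactly one rounding; derived quantities (the yield, LOI, totals, the six compositions, glass mass) are computed at full float precision using the weight values at 100.0 kg of glass, as quoted within either problem or answer.
The oxide mass targets at 100.0 kg melt:
  CaO: 4.284% × 100.0 = 4.284 kg
  PbO: 2.872% × 100.0 = 2.872 kg
  Al2O3: 0.1649% × 100.0 = 0.1649 kg
  K2O: 5.891% × 100.0 = 5.891 kg
  SiO2: 70.35% × 100.0 = 70.35 kg
  MgO: 16.44% × 100.0 = 16.44 kg
Oxide-by-oxide audit on the weights just shown, on the stated basis (every target is met by its sum given rounding of the digits):
  CaO: 7.423·0.5771 = 4.284 kg (target 4.284 kg)
  PbO: 2.939·0.9773 = 2.872 kg (target 2.872 kg)
  Al2O3: 54.97·0.003000 = 0.1649 kg (target 0.1649 kg)
  K2O: 8.640·0.6818 = 5.891 kg (target 5.891 kg)
  SiO2: 24.94·0.6275 + 54.97·0.9951 = 70.35 kg (target 70.35 kg)
  MgO: 5.416·0.9851 + 24.94·0.3223 + 7.423·0.4129 = 16.44 kg (target 16.44 kg)
Consistency of the glass mass: the batch minus its LOI: 100.0 kg (summing oxide targets gives 100.0 kg; stated basis 100.0 kg — any gap is answer rounding).
Adding the batch up: Σ batch = 104.3 kg; loss to ignition Σ batch·LOI = 4.327 kg; yield = glass ÷ total batch = 95.85%.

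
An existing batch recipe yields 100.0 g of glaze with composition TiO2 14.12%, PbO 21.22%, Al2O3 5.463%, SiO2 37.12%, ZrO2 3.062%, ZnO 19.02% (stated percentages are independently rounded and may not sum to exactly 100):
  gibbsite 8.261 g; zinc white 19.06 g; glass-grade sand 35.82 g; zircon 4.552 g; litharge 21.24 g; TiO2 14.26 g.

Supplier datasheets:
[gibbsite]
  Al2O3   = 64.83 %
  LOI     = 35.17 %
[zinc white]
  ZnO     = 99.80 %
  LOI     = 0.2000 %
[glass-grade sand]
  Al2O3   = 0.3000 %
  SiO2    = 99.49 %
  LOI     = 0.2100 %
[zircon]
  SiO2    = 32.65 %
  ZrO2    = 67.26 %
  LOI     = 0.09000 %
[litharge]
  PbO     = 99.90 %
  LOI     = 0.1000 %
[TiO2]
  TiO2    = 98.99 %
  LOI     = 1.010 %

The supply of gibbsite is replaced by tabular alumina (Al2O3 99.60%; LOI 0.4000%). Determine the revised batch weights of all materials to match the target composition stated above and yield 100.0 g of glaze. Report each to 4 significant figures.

Revised batch per 100.0 g glaze:
  tabular alumina: 5.377 g
  zinc white: 19.06 g
  glass-grade sand: 35.82 g
  zircon: 4.552 g
  litharge: 21.24 g
  TiO2: 14.26 g
Total batch = 100.3 g; LOI loss = 0.3042 g

Full precision is held all the way through; intermediates are shown, with 4-significant-digit rounding, alongside each step; each reported result receives exactly one rounding. Derived quantities, including net glass mass, LOI, the yield, the six compositions, the totals, are rebuilt from the weighed amounts for 100.0 g of glass in full precision, as they appear in problem or answer.
Target oxide masses per 100.0 g glaze:
  TiO2: 14.12% × 100.0 = 14.12 g
  PbO: 21.22% × 100.0 = 21.22 g
  Al2O3: 5.463% × 100.0 = 5.463 g
  SiO2: 37.12% × 100.0 = 37.12 g
  ZrO2: 3.062% × 100.0 = 3.062 g
  ZnO: 19.02% × 100.0 = 19.02 g
Per-oxide balance check applying the batch weights above, relative to the basis at hand (delivered sums recover each target within answer rounding):
  TiO2: 14.26·0.9899 = 14.12 g (target 14.12 g)
  PbO: 21.24·0.9990 = 21.22 g (target 21.22 g)
  Al2O3: 5.377·0.9960 + 35.82·0.003000 = 5.463 g (target 5.463 g)
  SiO2: 35.82·0.9949 + 4.552·0.3265 = 37.12 g (target 37.12 g)
  ZrO2: 4.552·0.6726 = 3.062 g (target 3.062 g)
  ZnO: 19.06·0.9980 = 19.02 g (target 19.02 g)
Mass balance on the glass: total batch − LOI = 100.0 g (the targets, summed, come to 100.0 g; with the basis standing at 100.0 g — rounding explains the deltas).
Total batch = Σ batch = 100.3 g; the LOI term Σ batch·LOI equals 0.3042 g; yield: glass divided by total = 99.70%.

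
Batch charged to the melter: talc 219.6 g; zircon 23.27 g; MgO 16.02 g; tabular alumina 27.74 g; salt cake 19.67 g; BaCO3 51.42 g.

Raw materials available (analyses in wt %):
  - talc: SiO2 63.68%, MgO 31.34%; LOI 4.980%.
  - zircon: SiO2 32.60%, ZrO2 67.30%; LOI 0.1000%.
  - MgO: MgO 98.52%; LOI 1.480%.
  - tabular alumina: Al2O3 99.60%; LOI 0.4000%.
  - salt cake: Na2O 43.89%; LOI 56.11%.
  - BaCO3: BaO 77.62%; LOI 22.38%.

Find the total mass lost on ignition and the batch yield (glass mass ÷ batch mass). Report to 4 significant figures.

In-progress results appear rounded to 4 significant digits — the working math carries full precision at each step; every reported value is rounded only once — derived quantities are recomputed at full precision (net glass mass, totals, the six compositions, yield, ignition loss) starting from the weights at 323.9 g of glass, as quoted within either problem or answer.
Ignition loss by material:
  talc: 219.6 × 0.04980 = 10.94 g
  zircon: 23.27 × 0.001000 = 0.02327 g
  MgO: 16.02 × 0.01480 = 0.2371 g
  tabular alumina: 27.74 × 0.004000 = 0.1110 g
  salt cake: 19.67 × 0.5611 = 11.04 g
  BaCO3: 51.42 × 0.2238 = 11.51 g
Total LOI = 33.85 g
Glass = batch − LOI = 357.7 − 33.85 = 323.9 g

LOI loss = 33.85 g; glass = 323.9 g; yield = 90.54%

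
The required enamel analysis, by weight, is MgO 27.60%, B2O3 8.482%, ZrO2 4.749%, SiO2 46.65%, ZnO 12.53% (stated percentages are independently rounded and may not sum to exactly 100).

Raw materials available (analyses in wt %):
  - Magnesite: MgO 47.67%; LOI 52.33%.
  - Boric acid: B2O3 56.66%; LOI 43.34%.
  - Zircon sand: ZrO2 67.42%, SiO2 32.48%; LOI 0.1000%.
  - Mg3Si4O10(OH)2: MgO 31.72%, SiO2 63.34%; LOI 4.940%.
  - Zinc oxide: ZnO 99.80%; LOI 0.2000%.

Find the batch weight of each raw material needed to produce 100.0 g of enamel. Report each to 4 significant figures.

Full precision is kept throughout — mid-chain values are shown rounded to four significant figures on the page; every reported figure sees exactly one rounding. Derived quantities, including five oxide percentages, yield, totals, net glass mass, LOI, are rebuilt from the weighed amounts on 100.0 g of glass in exact precision, exactly as printed in question or answer.
Target oxide masses per 100.0 g enamel:
  MgO: 27.60% × 100.0 = 27.60 g
  B2O3: 8.482% × 100.0 = 8.482 g
  ZrO2: 4.749% × 100.0 = 4.749 g
  SiO2: 46.65% × 100.0 = 46.65 g
  ZnO: 12.53% × 100.0 = 12.53 g
Checking each oxide sum from the weights as reported, against the basis in use (sum by sum, the targets are met up to rounding of the answer):
  MgO: 11.29·0.4767 + 70.04·0.3172 = 27.60 g (target 27.60 g)
  B2O3: 14.97·0.5666 = 8.482 g (target 8.482 g)
  ZrO2: 7.044·0.6742 = 4.749 g (target 4.749 g)
  SiO2: 7.044·0.3248 + 70.04·0.6334 = 46.65 g (target 46.65 g)
  ZnO: 12.56·0.9980 = 12.53 g (target 12.53 g)
Auditing the glass mass value: batch Σ − ignition loss = 100.0 g (the Σ of target masses is 100.0 g; basis as stated: 100.0 g — differing by rounding only).
Total batch = Σ batch = 115.9 g; the LOI term Σ batch·LOI equals 15.89 g; as yield: glass ÷ batch → 86.29%.

Batch per 100.0 g enamel:
  Magnesite: 11.29 g
  Boric acid: 14.97 g
  Zircon sand: 7.044 g
  Mg3Si4O10(OH)2: 70.04 g
  Zinc oxide: 12.56 g
Total batch = 115.9 g; LOI loss = 15.89 g; yield = 86.29%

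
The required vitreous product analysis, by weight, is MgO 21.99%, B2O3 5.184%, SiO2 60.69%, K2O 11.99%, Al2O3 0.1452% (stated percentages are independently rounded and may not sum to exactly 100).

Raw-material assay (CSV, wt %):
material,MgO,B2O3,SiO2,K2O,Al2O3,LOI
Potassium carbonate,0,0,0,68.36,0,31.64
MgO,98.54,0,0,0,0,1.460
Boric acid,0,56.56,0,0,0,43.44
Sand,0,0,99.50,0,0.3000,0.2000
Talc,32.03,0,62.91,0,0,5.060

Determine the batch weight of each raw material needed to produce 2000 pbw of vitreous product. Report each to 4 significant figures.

Batch per 2000 pbw vitreous product:
  Potassium carbonate: 350.8 pbw
  MgO: 316.8 pbw
  Boric acid: 183.3 pbw
  Sand: 968.0 pbw
  Talc: 398.4 pbw
Total batch = 2217 pbw; LOI loss = 217.3 pbw; yield = 90.20%

In-progress results are printed, with 4-significant-figure rounding, within the worked lines. The whole derivation runs at exact precision from first step to last — every reported figure includes exactly one rounding; derived quantities are recomputed using the weight values for 2000 pbw of glass at exact precision (the five compositions, glass mass, ignition loss, totals, yield), as written in either problem or answer.
Target oxide masses per 2000 pbw vitreous product:
  MgO: 21.99% × 2000 = 439.8 pbw
  B2O3: 5.184% × 2000 = 103.7 pbw
  SiO2: 60.69% × 2000 = 1214 pbw
  K2O: 11.99% × 2000 = 239.8 pbw
  Al2O3: 0.1452% × 2000 = 2.904 pbw
Verifying the oxide balance applying the batch weights above, at the basis given (every target is met by its sum once rounding is allowed for):
  MgO: 316.8·0.9854 + 398.4·0.3203 = 439.8 pbw (target 439.8 pbw)
  B2O3: 183.3·0.5656 = 103.7 pbw (target 103.7 pbw)
  SiO2: 968.0·0.9950 + 398.4·0.6291 = 1214 pbw (target 1214 pbw)
  K2O: 350.8·0.6836 = 239.8 pbw (target 239.8 pbw)
  Al2O3: 968.0·0.003000 = 2.904 pbw (target 2.904 pbw)
Consistency of the glass mass: whole batch net of LOI = 2000 pbw (targets for the oxides total 2000 pbw; the stated basis being 2000 pbw — a pure rounding effect).
Whole-batch sum: Σ batch = 2217 pbw; loss to ignition Σ batch·LOI = 217.3 pbw; glass ÷ batch gives a yield of 90.20%.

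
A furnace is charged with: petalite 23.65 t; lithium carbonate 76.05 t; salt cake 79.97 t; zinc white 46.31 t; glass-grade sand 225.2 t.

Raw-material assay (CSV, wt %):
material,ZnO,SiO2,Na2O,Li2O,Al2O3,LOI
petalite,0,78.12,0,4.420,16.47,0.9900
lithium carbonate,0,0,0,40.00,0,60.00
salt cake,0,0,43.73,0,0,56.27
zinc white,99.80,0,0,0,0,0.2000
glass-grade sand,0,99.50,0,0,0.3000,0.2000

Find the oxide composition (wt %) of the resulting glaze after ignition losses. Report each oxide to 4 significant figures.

Mid-chain values are shown (rounded to 4 significant figures) in the printout. The whole derivation carries full precision in every operation; every reported figure is rounded exactly once. Derived quantities, including ignition loss, glass mass, the yield, the totals, five oxide percentages, are rebuilt from the weighed amounts at 359.8 t of glass in exact precision exactly as shown in the problem or answer text.
Oxide-by-oxide delivered mass:
  ZnO: 46.31·0.9980 = 46.22 t
  SiO2: 23.65·0.7812 + 225.2·0.9950 = 242.5 t
  Na2O: 79.97·0.4373 = 34.97 t
  Li2O: 23.65·0.04420 + 76.05·0.4000 = 31.47 t
  Al2O3: 23.65·0.1647 + 225.2·0.003000 = 4.571 t
LOI: 23.65·0.009900 + 76.05·0.6000 + 79.97·0.5627 + 46.31·0.002000 + 225.2·0.002000 = 91.41 t
batch − LOI leaves glass = 451.2 − 91.41 = 359.8 t (equal to the oxide-mass sum)
wt % = oxide mass / glass mass × 100

Glass mass = 359.8 t (batch 451.2 − LOI 91.41).
Composition: ZnO 12.85%, SiO2 67.42%, Na2O 9.720%, Li2O 8.746%, Al2O3 1.270%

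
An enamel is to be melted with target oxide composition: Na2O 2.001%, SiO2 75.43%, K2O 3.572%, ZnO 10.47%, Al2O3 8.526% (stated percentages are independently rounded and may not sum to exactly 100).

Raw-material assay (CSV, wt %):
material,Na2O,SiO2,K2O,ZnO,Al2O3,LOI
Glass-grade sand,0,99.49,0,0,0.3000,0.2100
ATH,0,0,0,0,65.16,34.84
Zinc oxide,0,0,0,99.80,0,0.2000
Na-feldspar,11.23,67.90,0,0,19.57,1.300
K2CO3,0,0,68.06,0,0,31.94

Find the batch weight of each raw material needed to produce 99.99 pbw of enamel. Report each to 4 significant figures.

Batch per 99.99 pbw enamel:
  Glass-grade sand: 63.65 pbw
  ATH: 7.439 pbw
  Zinc oxide: 10.49 pbw
  Na-feldspar: 17.82 pbw
  K2CO3: 5.248 pbw
Total batch = 104.6 pbw; LOI loss = 4.654 pbw; yield = 95.55%

Working values appear rounded off to 4 significant digits in the working — the working math runs at full float precision end to end. Every reported number is rounded just once. Derived quantities, which include ignition loss, totals, the yield, five oxide percentages, glass mass, are recomputed at exact precision, as set out in the question or the answer, starting from the weights at 99.99 pbw of glass.
The oxide mass targets at 99.99 pbw enamel:
  Na2O: 2.001% × 99.99 = 2.001 pbw
  SiO2: 75.43% × 99.99 = 75.42 pbw
  K2O: 3.572% × 99.99 = 3.572 pbw
  ZnO: 10.47% × 99.99 = 10.47 pbw
  Al2O3: 8.526% × 99.99 = 8.525 pbw
Per-oxide balance check given the weights on record, against the basis in use (sum by sum, the targets are met up to rounding of the answer):
  Na2O: 17.82·0.1123 = 2.001 pbw (target 2.001 pbw)
  SiO2: 63.65·0.9949 + 17.82·0.6790 = 75.43 pbw (target 75.42 pbw)
  K2O: 5.248·0.6806 = 3.572 pbw (target 3.572 pbw)
  ZnO: 10.49·0.9980 = 10.47 pbw (target 10.47 pbw)
  Al2O3: 63.65·0.003000 + 7.439·0.6516 + 17.82·0.1957 = 8.526 pbw (target 8.525 pbw)
Consistency of the glass mass: total charge less LOI = 99.99 pbw (oxide target masses add up to 99.99 pbw; versus the stated basis of 99.99 pbw — rounding explains the deltas).
Summing the batch: Σ batch = 104.6 pbw; LOI removed, Σ of batch·LOI: 4.654 pbw; glass ÷ batch gives a yield of 95.55%.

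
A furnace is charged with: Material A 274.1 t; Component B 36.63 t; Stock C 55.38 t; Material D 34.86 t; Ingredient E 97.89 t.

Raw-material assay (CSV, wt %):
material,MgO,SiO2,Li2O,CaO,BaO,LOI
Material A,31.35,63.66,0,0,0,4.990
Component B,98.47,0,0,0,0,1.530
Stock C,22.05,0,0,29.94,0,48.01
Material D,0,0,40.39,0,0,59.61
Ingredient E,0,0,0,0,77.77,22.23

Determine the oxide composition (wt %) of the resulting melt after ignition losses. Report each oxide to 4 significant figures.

Glass mass = 415.5 t (batch 498.9 − LOI 83.37).
Composition: MgO 32.30%, SiO2 42.00%, Li2O 3.389%, CaO 3.991%, BaO 18.32%

The intermediate values are displayed (rounded to four significant digits) alongside each step. The whole derivation keeps exact precision in all steps — a single rounding completes every reported number; derived quantities are computed starting from the weights per 415.5 t of glass in full precision (net glass mass, yield, totals, the five compositions, ignition loss) as they appear in the problem or the answer.
Mass of each oxide from the mix:
  MgO: 274.1·0.3135 + 36.63·0.9847 + 55.38·0.2205 = 134.2 t
  SiO2: 274.1·0.6366 = 174.5 t
  Li2O: 34.86·0.4039 = 14.08 t
  CaO: 55.38·0.2994 = 16.58 t
  BaO: 97.89·0.7777 = 76.13 t
LOI: 274.1·0.04990 + 36.63·0.01530 + 55.38·0.4801 + 34.86·0.5961 + 97.89·0.2223 = 83.37 t
The glass mass, total less LOI, = 498.9 − 83.37 = 415.5 t (= Σ oxide masses)
each oxide over glass, ×100, is wt %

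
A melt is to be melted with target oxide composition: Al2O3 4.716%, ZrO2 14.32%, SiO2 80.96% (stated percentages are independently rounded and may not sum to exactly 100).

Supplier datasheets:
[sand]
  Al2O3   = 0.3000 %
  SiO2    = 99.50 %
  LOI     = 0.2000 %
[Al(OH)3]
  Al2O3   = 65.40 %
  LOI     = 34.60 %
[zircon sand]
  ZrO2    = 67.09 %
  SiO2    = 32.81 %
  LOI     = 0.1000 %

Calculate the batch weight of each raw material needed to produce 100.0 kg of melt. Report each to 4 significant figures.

Intermediates are printed rounded to 4 significant figures in the printout. Each numeric step runs at full precision at every stage; each reported value undergoes a single rounding — all derived quantities are re-derived using the weight values for 100.0 kg of glass in full precision (LOI, three oxide percentages, the totals, yield, net glass mass), as set out in question or answer.
Target masses of each oxide per 100.0 kg melt:
  Al2O3: 4.716% × 100.0 = 4.716 kg
  ZrO2: 14.32% × 100.0 = 14.32 kg
  SiO2: 80.96% × 100.0 = 80.96 kg
Sums-versus-targets review with the batch weights as given, relative to the basis at hand (summed amounts equal target values within answer rounding):
  Al2O3: 74.33·0.003000 + 6.870·0.6540 = 4.716 kg (target 4.716 kg)
  ZrO2: 21.34·0.6709 = 14.32 kg (target 14.32 kg)
  SiO2: 74.33·0.9950 + 21.34·0.3281 = 80.96 kg (target 80.96 kg)
Glass mass check: Σ batch − LOI loss = 99.99 kg (oxide target masses add up to 100.0 kg; stated basis 100.0 kg — rounding explains the deltas).
Adding the batch up: Σ batch = 102.5 kg; the LOI term Σ batch·LOI equals 2.547 kg; yield, glass over the total, = 97.52%.

Batch per 100.0 kg melt:
  sand: 74.33 kg
  Al(OH)3: 6.870 kg
  zircon sand: 21.34 kg
Total batch = 102.5 kg; LOI loss = 2.547 kg; yield = 97.52%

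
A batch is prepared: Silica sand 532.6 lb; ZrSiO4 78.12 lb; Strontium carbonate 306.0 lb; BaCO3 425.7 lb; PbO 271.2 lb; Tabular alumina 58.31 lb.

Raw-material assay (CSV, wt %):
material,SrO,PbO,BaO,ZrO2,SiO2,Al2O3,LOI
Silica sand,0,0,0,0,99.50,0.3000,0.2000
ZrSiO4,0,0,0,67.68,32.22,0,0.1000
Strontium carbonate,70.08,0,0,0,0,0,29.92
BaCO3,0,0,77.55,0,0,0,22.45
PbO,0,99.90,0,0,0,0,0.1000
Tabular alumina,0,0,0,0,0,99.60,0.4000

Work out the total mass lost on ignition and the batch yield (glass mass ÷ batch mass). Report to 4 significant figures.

LOI loss = 188.8 lb; glass = 1483 lb; yield = 88.71%

In-progress results are displayed (rounded to four significant digits) as written — all arithmetic maintains full float precision at all times; a single rounding produces every reported figure — the derived quantities, which include the six compositions, LOI, net glass mass, the totals, yield, are re-derived in exact precision, as set out in the question or the answer, from the weighed amounts per 1483 lb of glass.
LOI of each material in turn:
  Silica sand: 532.6 × 0.002000 = 1.065 lb
  ZrSiO4: 78.12 × 0.001000 = 0.07812 lb
  Strontium carbonate: 306.0 × 0.2992 = 91.56 lb
  BaCO3: 425.7 × 0.2245 = 95.57 lb
  PbO: 271.2 × 0.001000 = 0.2712 lb
  Tabular alumina: 58.31 × 0.004000 = 0.2332 lb
Total LOI = 188.8 lb
Glass = batch − LOI = 1672 − 188.8 = 1483 lb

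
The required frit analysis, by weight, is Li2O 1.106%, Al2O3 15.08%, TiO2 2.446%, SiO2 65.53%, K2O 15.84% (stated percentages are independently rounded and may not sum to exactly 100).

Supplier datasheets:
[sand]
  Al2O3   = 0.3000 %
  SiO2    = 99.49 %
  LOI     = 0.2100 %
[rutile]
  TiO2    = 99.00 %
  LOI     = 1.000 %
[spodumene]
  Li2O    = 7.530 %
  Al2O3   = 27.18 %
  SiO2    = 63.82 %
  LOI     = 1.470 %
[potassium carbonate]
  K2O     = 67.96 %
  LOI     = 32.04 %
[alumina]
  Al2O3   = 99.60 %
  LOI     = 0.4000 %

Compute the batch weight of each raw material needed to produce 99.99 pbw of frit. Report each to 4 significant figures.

Batch per 99.99 pbw frit:
  sand: 56.44 pbw
  rutile: 2.470 pbw
  spodumene: 14.69 pbw
  potassium carbonate: 23.31 pbw
  alumina: 10.96 pbw
Total batch = 107.9 pbw; LOI loss = 7.872 pbw; yield = 92.70%

The intermediate values are shown rounded to four significant figures in the working; the working math runs at full float precision end to end — a single rounding completes each reported figure. Derived quantities are computed from the batch weights per 99.99 pbw of glass at full float precision (five oxide percentages, yield, glass mass, the totals, ignition loss) as given in the problem or answer text.
Target masses of each oxide per 99.99 pbw frit:
  Li2O: 1.106% × 99.99 = 1.106 pbw
  Al2O3: 15.08% × 99.99 = 15.08 pbw
  TiO2: 2.446% × 99.99 = 2.446 pbw
  SiO2: 65.53% × 99.99 = 65.52 pbw
  K2O: 15.84% × 99.99 = 15.84 pbw
Mass-balance tally per oxide working from each reported weight, per the basis as stated (sums match the target masses given rounding of the digits):
  Li2O: 14.69·0.07530 = 1.106 pbw (target 1.106 pbw)
  Al2O3: 56.44·0.003000 + 14.69·0.2718 + 10.96·0.9960 = 15.08 pbw (target 15.08 pbw)
  TiO2: 2.470·0.9900 = 2.445 pbw (target 2.446 pbw)
  SiO2: 56.44·0.9949 + 14.69·0.6382 = 65.53 pbw (target 65.52 pbw)
  K2O: 23.31·0.6796 = 15.84 pbw (target 15.84 pbw)
Consistency of the glass mass: whole batch net of LOI = 100.0 pbw (the Σ of target masses is 99.99 pbw; versus the stated basis of 99.99 pbw — any gap is answer rounding).
Adding the batch up: Σ batch = 107.9 pbw; LOI loss = Σ batch·LOI = 7.872 pbw; glass ÷ batch gives a yield of 92.70%.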